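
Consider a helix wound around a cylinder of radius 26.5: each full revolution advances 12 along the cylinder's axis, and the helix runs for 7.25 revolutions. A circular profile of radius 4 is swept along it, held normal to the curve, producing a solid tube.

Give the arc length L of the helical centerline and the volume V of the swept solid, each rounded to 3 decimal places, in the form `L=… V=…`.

2πR = 2π·26.5 = 166.504411
per-turn = √(166.504411² + 12²) = √(27723.7188 + 144) = √27867.7188 = 166.936272
L = 7.25 × 166.936272 = 1210.287969
V = π·4² × L = 50.265482 × 1210.287969 = 60835.708665

L=1210.288 V=60835.709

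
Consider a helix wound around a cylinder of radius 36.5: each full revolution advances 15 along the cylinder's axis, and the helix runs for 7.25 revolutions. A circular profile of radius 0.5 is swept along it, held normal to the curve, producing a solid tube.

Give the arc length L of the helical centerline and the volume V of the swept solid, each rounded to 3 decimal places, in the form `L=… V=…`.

2πR = 2π·36.5 = 229.336264
per-turn = √(229.336264² + 15²) = √(52595.1219 + 225) = √52820.1219 = 229.826286
L = 7.25 × 229.826286 = 1666.240575
V = π·0.5² × L = 0.785398 × 1666.240575 = 1308.662288

L=1666.241 V=1308.662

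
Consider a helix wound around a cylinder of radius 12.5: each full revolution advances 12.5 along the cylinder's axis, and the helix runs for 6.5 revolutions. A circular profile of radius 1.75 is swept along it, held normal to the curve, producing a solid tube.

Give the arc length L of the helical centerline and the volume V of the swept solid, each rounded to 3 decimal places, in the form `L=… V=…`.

L=516.934 V=4973.488

2πR = 2π·12.5 = 78.539816
per-turn = √(78.539816² + 12.5²) = √(6168.5028 + 156.25) = √6324.7528 = 79.528314
L = 6.5 × 79.528314 = 516.934042
V = π·1.75² × L = 9.621128 × 516.934042 = 4973.488327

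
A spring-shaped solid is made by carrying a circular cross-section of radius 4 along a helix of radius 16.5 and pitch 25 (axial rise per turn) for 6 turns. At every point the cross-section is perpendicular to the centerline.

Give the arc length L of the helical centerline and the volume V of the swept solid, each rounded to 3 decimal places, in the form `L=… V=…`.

L=639.866 V=32163.152

2πR = 2π·16.5 = 103.672558
per-turn = √(103.672558² + 25²) = √(10747.9992 + 625) = √11372.9992 = 106.644265
L = 6 × 106.644265 = 639.865588
V = π·4² × L = 50.265482 × 639.865588 = 32163.152498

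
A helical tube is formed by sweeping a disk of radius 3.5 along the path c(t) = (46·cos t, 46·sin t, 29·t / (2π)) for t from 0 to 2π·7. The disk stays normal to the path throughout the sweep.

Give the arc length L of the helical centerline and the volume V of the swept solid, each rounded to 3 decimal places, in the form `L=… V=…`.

2πR = 2π·46 = 289.026524
per-turn = √(289.026524² + 29²) = √(83536.3317 + 841) = √84377.3317 = 290.477764
L = 7 × 290.477764 = 2033.344351
V = π·3.5² × L = 38.484510 × 2033.344351 = 78252.261034

L=2033.344 V=78252.261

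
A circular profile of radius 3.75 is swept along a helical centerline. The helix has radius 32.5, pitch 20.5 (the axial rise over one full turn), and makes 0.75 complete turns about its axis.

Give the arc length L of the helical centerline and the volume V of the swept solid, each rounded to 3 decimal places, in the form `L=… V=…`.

L=153.922 V=6800.086

2πR = 2π·32.5 = 204.203522
per-turn = √(204.203522² + 20.5²) = √(41699.0786 + 420.25) = √42119.3286 = 205.229941
L = 0.75 × 205.229941 = 153.922456
V = π·3.75² × L = 44.178647 × 153.922456 = 6800.085783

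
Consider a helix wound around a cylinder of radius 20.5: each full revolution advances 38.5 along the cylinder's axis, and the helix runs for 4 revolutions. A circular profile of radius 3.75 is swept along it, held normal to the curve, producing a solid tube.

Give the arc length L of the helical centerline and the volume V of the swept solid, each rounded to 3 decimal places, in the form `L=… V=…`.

2πR = 2π·20.5 = 128.805299
per-turn = √(128.805299² + 38.5²) = √(16590.8050 + 1482.25) = √18073.0550 = 134.436063
L = 4 × 134.436063 = 537.744251
V = π·3.75² × L = 44.178647 × 537.744251 = 23756.813295

L=537.744 V=23756.813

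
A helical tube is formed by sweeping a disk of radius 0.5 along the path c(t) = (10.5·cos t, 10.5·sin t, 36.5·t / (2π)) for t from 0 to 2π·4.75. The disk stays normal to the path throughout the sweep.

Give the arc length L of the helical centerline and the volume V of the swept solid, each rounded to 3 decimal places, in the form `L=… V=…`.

L=358.137 V=281.280

2πR = 2π·10.5 = 65.973446
per-turn = √(65.973446² + 36.5²) = √(4352.4955 + 1332.25) = √5684.7455 = 75.397252
L = 4.75 × 75.397252 = 358.136945
V = π·0.5² × L = 0.785398 × 358.136945 = 281.280099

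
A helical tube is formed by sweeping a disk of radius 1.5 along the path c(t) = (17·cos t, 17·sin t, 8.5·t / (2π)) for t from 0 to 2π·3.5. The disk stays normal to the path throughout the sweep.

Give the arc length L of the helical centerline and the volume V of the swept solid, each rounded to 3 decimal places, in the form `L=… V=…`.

L=375.031 V=2650.941

2πR = 2π·17 = 106.814150
per-turn = √(106.814150² + 8.5²) = √(11409.2627 + 72.25) = √11481.5127 = 107.151821
L = 3.5 × 107.151821 = 375.031373
V = π·1.5² × L = 7.068583 × 375.031373 = 2650.940561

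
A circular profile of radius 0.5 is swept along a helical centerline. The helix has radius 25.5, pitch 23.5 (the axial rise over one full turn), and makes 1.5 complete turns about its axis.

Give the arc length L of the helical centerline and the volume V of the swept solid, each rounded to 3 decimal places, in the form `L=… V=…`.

L=242.903 V=190.776

2πR = 2π·25.5 = 160.221225
per-turn = √(160.221225² + 23.5²) = √(25670.8410 + 552.25) = √26223.0910 = 161.935453
L = 1.5 × 161.935453 = 242.903180
V = π·0.5² × L = 0.785398 × 242.903180 = 190.775711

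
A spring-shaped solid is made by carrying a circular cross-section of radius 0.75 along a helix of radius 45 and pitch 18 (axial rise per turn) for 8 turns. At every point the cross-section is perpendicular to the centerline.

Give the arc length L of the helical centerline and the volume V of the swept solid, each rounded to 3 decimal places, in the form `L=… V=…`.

L=2266.526 V=4005.282

2πR = 2π·45 = 282.743339
per-turn = √(282.743339² + 18²) = √(79943.7956 + 324) = √80267.7956 = 283.315717
L = 8 × 283.315717 = 2266.525738
V = π·0.75² × L = 1.767146 × 2266.525738 = 4005.281592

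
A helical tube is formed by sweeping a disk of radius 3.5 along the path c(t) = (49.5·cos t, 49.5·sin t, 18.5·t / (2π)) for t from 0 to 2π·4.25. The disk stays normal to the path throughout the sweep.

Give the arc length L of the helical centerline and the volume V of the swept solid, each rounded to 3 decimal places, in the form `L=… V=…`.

2πR = 2π·49.5 = 311.017673
per-turn = √(311.017673² + 18.5²) = √(96731.9927 + 342.25) = √97074.2427 = 311.567397
L = 4.25 × 311.567397 = 1324.161436
V = π·3.5² × L = 38.484510 × 1324.161436 = 50959.704046

L=1324.161 V=50959.704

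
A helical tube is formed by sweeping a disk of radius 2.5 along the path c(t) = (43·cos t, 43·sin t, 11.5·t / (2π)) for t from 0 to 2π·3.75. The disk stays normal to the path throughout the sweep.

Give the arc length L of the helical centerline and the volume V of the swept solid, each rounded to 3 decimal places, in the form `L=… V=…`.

L=1014.081 V=19911.434

2πR = 2π·43 = 270.176968
per-turn = √(270.176968² + 11.5²) = √(72995.5942 + 132.25) = √73127.8442 = 270.421604
L = 3.75 × 270.421604 = 1014.081017
V = π·2.5² × L = 19.634954 × 1014.081017 = 19911.434201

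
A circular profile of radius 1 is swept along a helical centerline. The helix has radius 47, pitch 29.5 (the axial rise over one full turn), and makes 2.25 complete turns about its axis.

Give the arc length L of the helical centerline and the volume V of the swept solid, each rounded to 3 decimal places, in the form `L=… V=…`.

2πR = 2π·47 = 295.309709
per-turn = √(295.309709² + 29.5²) = √(87207.8245 + 870.25) = √88078.0745 = 296.779505
L = 2.25 × 296.779505 = 667.753886
V = π·1² × L = 3.141593 × 667.753886 = 2097.810702

L=667.754 V=2097.811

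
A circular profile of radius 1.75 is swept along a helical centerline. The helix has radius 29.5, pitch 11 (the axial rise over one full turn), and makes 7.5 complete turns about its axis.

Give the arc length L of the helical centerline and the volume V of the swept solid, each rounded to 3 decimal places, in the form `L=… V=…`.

L=1392.601 V=13398.388

2πR = 2π·29.5 = 185.353967
per-turn = √(185.353967² + 11²) = √(34356.0929 + 121) = √34477.0929 = 185.680082
L = 7.5 × 185.680082 = 1392.600616
V = π·1.75² × L = 9.621128 × 1392.600616 = 13398.388089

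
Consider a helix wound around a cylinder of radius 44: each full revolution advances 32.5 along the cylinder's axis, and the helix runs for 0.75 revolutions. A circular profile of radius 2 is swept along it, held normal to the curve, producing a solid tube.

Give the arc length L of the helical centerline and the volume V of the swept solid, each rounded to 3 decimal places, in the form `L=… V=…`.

L=208.773 V=2623.518

2πR = 2π·44 = 276.460154
per-turn = √(276.460154² + 32.5²) = √(76430.2165 + 1056.25) = √77486.4665 = 278.363910
L = 0.75 × 278.363910 = 208.772933
V = π·2² × L = 12.566371 × 208.772933 = 2623.518046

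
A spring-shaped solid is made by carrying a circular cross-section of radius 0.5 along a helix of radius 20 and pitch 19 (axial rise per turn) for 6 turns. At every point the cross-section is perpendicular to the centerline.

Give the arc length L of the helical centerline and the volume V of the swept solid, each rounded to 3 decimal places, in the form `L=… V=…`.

L=762.552 V=598.907

2πR = 2π·20 = 125.663706
per-turn = √(125.663706² + 19²) = √(15791.3670 + 361) = √16152.3670 = 127.091963
L = 6 × 127.091963 = 762.551778
V = π·0.5² × L = 0.785398 × 762.551778 = 598.906766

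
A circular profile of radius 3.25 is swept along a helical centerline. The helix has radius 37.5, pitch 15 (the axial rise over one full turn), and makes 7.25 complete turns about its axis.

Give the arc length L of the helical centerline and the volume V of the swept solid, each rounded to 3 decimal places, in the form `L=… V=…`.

2πR = 2π·37.5 = 235.619449
per-turn = √(235.619449² + 15²) = √(55516.5248 + 225) = √55741.5248 = 236.096431
L = 7.25 × 236.096431 = 1711.699125
V = π·3.25² × L = 33.183072 × 1711.699125 = 56799.436002

L=1711.699 V=56799.436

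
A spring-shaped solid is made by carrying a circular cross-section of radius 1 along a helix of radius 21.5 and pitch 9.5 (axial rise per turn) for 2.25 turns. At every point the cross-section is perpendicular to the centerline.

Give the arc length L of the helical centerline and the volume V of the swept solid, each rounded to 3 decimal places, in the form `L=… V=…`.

L=304.700 V=957.243

2πR = 2π·21.5 = 135.088484
per-turn = √(135.088484² + 9.5²) = √(18248.8985 + 90.25) = √18339.1485 = 135.422112
L = 2.25 × 135.422112 = 304.699753
V = π·1² × L = 3.141593 × 304.699753 = 957.242506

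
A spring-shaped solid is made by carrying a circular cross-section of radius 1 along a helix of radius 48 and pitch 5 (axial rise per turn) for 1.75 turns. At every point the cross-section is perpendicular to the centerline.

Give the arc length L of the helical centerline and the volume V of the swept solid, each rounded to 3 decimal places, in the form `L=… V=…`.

L=527.860 V=1658.321

2πR = 2π·48 = 301.592895
per-turn = √(301.592895² + 5²) = √(90958.2742 + 25) = √90983.2742 = 301.634338
L = 1.75 × 301.634338 = 527.860092
V = π·1² × L = 3.141593 × 527.860092 = 1658.321388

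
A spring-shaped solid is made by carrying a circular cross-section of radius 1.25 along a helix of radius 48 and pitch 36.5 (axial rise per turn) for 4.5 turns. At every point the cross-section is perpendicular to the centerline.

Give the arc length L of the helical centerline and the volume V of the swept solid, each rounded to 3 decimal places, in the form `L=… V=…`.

2πR = 2π·48 = 301.592895
per-turn = √(301.592895² + 36.5²) = √(90958.2742 + 1332.25) = √92290.5242 = 303.793555
L = 4.5 × 303.793555 = 1367.070998
V = π·1.25² × L = 4.908739 × 1367.070998 = 6710.594070

L=1367.071 V=6710.594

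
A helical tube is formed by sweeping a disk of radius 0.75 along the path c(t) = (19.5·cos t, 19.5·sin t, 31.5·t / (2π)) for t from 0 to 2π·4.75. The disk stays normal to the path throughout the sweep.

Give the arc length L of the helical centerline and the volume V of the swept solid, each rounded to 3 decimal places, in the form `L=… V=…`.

2πR = 2π·19.5 = 122.522113
per-turn = √(122.522113² + 31.5²) = √(15011.6683 + 992.25) = √16003.9183 = 126.506594
L = 4.75 × 126.506594 = 600.906321
V = π·0.75² × L = 1.767146 × 600.906321 = 1061.889122

L=600.906 V=1061.889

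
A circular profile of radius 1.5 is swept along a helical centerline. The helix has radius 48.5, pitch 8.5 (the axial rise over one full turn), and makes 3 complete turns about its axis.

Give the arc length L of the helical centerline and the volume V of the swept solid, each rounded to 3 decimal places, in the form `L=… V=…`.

2πR = 2π·48.5 = 304.734487
per-turn = √(304.734487² + 8.5²) = √(92863.1078 + 72.25) = √92935.3578 = 304.853010
L = 3 × 304.853010 = 914.559031
V = π·1.5² × L = 7.068583 × 914.559031 = 6464.636846

L=914.559 V=6464.637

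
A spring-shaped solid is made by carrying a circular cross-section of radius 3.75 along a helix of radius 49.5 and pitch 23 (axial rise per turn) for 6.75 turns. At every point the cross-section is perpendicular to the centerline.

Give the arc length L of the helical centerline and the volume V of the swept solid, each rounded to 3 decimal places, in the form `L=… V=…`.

2πR = 2π·49.5 = 311.017673
per-turn = √(311.017673² + 23²) = √(96731.9927 + 529) = √97260.9927 = 311.866947
L = 6.75 × 311.866947 = 2105.101893
V = π·3.75² × L = 44.178647 × 2105.101893 = 93000.552796

L=2105.102 V=93000.553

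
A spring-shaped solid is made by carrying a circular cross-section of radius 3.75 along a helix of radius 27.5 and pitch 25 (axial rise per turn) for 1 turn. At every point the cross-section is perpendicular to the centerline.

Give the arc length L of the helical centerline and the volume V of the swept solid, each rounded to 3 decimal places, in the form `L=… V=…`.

2πR = 2π·27.5 = 172.787596
per-turn = √(172.787596² + 25²) = √(29855.5533 + 625) = √30480.5533 = 174.586807
L = 1 × 174.586807 = 174.586807
V = π·3.75² × L = 44.178647 × 174.586807 = 7713.008880

L=174.587 V=7713.009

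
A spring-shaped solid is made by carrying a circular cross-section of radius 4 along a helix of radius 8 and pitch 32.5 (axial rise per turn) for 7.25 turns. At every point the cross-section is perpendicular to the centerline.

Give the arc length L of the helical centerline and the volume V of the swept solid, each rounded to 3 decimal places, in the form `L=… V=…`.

L=433.964 V=21813.397

2πR = 2π·8 = 50.265482
per-turn = √(50.265482² + 32.5²) = √(2526.6187 + 1056.25) = √3582.8687 = 59.857069
L = 7.25 × 59.857069 = 433.963751
V = π·4² × L = 50.265482 × 433.963751 = 21813.397328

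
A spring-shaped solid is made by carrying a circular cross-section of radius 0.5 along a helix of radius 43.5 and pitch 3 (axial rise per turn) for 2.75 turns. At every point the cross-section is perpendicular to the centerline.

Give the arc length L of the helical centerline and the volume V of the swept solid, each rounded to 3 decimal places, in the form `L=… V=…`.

L=751.671 V=590.361

2πR = 2π·43.5 = 273.318561
per-turn = √(273.318561² + 3²) = √(74703.0357 + 9) = √74712.0357 = 273.335025
L = 2.75 × 273.335025 = 751.671318
V = π·0.5² × L = 0.785398 × 751.671318 = 590.361273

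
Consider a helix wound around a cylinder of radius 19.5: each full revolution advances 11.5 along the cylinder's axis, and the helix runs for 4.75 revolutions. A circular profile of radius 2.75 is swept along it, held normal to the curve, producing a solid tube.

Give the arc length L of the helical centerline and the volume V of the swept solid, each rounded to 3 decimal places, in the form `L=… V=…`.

L=584.538 V=13887.626

2πR = 2π·19.5 = 122.522113
per-turn = √(122.522113² + 11.5²) = √(15011.6683 + 132.25) = √15143.9183 = 123.060629
L = 4.75 × 123.060629 = 584.537986
V = π·2.75² × L = 23.758294 × 584.537986 = 13887.625573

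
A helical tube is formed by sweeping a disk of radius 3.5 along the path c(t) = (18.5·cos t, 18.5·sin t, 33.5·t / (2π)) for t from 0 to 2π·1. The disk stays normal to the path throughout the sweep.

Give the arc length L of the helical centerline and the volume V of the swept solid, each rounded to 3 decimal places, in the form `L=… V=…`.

2πR = 2π·18.5 = 116.238928
per-turn = √(116.238928² + 33.5²) = √(13511.4884 + 1122.25) = √14633.7384 = 120.969990
L = 1 × 120.969990 = 120.969990
V = π·3.5² × L = 38.484510 × 120.969990 = 4655.470782

L=120.970 V=4655.471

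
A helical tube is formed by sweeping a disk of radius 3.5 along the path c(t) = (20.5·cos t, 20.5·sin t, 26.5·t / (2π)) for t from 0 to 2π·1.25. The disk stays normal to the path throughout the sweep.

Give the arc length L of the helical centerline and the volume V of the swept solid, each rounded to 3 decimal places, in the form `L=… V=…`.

2πR = 2π·20.5 = 128.805299
per-turn = √(128.805299² + 26.5²) = √(16590.8050 + 702.25) = √17293.0550 = 131.503061
L = 1.25 × 131.503061 = 164.378826
V = π·3.5² × L = 38.484510 × 164.378826 = 6326.038574

L=164.379 V=6326.039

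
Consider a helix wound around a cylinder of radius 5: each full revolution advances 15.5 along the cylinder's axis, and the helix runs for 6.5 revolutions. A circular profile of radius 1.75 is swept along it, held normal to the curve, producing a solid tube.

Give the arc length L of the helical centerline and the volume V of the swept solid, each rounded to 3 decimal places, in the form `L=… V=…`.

L=227.705 V=2190.780

2πR = 2π·5 = 31.415927
per-turn = √(31.415927² + 15.5²) = √(986.9604 + 240.25) = √1227.2104 = 35.031563
L = 6.5 × 35.031563 = 227.705163
V = π·1.75² × L = 9.621128 × 227.705163 = 2190.780403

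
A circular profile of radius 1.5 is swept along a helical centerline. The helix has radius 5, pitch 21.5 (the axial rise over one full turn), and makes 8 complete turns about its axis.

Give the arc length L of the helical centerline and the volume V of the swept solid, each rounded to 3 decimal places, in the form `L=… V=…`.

L=304.548 V=2152.723

2πR = 2π·5 = 31.415927
per-turn = √(31.415927² + 21.5²) = √(986.9604 + 462.25) = √1449.2104 = 38.068497
L = 8 × 38.068497 = 304.547974
V = π·1.5² × L = 7.068583 × 304.547974 = 2152.722772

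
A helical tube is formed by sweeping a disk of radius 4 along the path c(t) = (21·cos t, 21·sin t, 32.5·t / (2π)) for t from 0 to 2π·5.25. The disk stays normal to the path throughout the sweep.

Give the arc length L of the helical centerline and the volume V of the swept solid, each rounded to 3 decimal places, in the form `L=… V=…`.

2πR = 2π·21 = 131.946891
per-turn = √(131.946891² + 32.5²) = √(17409.9822 + 1056.25) = √18466.2322 = 135.890515
L = 5.25 × 135.890515 = 713.425206
V = π·4² × L = 50.265482 × 713.425206 = 35860.662158

L=713.425 V=35860.662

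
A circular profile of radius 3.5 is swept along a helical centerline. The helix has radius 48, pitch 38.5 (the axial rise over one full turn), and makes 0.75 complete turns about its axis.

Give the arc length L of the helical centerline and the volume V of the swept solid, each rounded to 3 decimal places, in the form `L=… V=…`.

2πR = 2π·48 = 301.592895
per-turn = √(301.592895² + 38.5²) = √(90958.2742 + 1482.25) = √92440.5242 = 304.040333
L = 0.75 × 304.040333 = 228.030250
V = π·3.5² × L = 38.484510 × 228.030250 = 8775.632432

L=228.030 V=8775.632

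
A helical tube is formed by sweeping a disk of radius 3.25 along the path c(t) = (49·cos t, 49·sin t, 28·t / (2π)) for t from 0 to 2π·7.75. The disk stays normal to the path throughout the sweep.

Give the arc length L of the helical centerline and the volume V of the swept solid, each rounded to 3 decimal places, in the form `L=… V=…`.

L=2395.887 V=79502.889

2πR = 2π·49 = 307.876080
per-turn = √(307.876080² + 28²) = √(94787.6807 + 784) = √95571.6807 = 309.146698
L = 7.75 × 309.146698 = 2395.886907
V = π·3.25² × L = 33.183072 × 2395.886907 = 79502.888699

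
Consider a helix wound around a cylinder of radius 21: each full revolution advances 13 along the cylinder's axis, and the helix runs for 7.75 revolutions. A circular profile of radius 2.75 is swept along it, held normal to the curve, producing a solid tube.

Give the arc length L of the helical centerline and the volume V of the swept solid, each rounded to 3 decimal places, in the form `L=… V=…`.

L=1027.540 V=24412.588

2πR = 2π·21 = 131.946891
per-turn = √(131.946891² + 13²) = √(17409.9822 + 169) = √17578.9822 = 132.585754
L = 7.75 × 132.585754 = 1027.539593
V = π·2.75² × L = 23.758294 × 1027.539593 = 24412.588214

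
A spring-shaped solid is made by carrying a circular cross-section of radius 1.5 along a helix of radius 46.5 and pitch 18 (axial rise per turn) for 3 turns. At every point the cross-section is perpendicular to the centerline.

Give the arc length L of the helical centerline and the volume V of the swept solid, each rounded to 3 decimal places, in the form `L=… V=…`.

L=878.166 V=6207.391

2πR = 2π·46.5 = 292.168117
per-turn = √(292.168117² + 18²) = √(85362.2085 + 324) = √85686.2085 = 292.722067
L = 3 × 292.722067 = 878.166201
V = π·1.5² × L = 7.068583 × 878.166201 = 6207.391091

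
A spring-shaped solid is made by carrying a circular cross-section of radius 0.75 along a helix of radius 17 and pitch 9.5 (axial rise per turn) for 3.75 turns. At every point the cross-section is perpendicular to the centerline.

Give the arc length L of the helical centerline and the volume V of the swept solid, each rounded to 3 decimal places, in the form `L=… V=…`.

L=402.134 V=710.630

2πR = 2π·17 = 106.814150
per-turn = √(106.814150² + 9.5²) = √(11409.2627 + 90.25) = √11499.5127 = 107.235781
L = 3.75 × 107.235781 = 402.134178
V = π·0.75² × L = 1.767146 × 402.134178 = 710.629751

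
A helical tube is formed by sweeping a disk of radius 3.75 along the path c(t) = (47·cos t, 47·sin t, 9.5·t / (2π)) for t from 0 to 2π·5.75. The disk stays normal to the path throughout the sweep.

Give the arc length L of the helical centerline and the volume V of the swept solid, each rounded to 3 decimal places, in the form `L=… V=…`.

2πR = 2π·47 = 295.309709
per-turn = √(295.309709² + 9.5²) = √(87207.8245 + 90.25) = √87298.0745 = 295.462476
L = 5.75 × 295.462476 = 1698.909235
V = π·3.75² × L = 44.178647 × 1698.909235 = 75055.510840

L=1698.909 V=75055.511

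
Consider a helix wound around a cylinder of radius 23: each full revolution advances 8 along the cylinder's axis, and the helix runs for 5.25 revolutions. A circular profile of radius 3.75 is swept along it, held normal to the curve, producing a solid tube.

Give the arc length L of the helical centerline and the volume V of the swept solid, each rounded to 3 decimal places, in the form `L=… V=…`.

L=759.856 V=33569.421

2πR = 2π·23 = 144.513262
per-turn = √(144.513262² + 8²) = √(20884.0829 + 64) = √20948.0829 = 144.734526
L = 5.25 × 144.734526 = 759.856260
V = π·3.75² × L = 44.178647 × 759.856260 = 33569.421230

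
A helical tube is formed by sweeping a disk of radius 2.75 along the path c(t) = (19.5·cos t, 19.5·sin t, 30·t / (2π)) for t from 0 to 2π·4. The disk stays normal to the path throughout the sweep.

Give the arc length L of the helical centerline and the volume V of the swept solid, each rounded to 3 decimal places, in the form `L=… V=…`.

L=504.566 V=11987.624

2πR = 2π·19.5 = 122.522113
per-turn = √(122.522113² + 30²) = √(15011.6683 + 900) = √15911.6683 = 126.141461
L = 4 × 126.141461 = 504.565846
V = π·2.75² × L = 23.758294 × 504.565846 = 11987.623929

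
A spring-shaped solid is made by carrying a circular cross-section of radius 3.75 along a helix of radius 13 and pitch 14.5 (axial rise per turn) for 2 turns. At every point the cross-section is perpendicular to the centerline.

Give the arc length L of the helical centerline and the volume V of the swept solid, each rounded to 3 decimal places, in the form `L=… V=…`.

L=165.917 V=7329.983

2πR = 2π·13 = 81.681409
per-turn = √(81.681409² + 14.5²) = √(6671.8526 + 210.25) = √6882.1026 = 82.958439
L = 2 × 82.958439 = 165.916878
V = π·3.75² × L = 44.178647 × 165.916878 = 7329.983119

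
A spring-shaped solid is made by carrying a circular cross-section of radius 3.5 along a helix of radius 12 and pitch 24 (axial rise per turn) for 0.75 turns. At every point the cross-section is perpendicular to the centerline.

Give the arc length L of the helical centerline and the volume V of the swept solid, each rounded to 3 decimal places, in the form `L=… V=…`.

2πR = 2π·12 = 75.398224
per-turn = √(75.398224² + 24²) = √(5684.8921 + 576) = √6260.8921 = 79.125799
L = 0.75 × 79.125799 = 59.344350
V = π·3.5² × L = 38.484510 × 59.344350 = 2283.838215

L=59.344 V=2283.838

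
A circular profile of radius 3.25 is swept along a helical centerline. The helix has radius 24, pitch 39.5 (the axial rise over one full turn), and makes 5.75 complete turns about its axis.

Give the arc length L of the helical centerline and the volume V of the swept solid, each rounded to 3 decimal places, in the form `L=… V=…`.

L=896.333 V=29743.081

2πR = 2π·24 = 150.796447
per-turn = √(150.796447² + 39.5²) = √(22739.5685 + 1560.25) = √24299.8185 = 155.883991
L = 5.75 × 155.883991 = 896.332946
V = π·3.25² × L = 33.183072 × 896.332946 = 29743.081052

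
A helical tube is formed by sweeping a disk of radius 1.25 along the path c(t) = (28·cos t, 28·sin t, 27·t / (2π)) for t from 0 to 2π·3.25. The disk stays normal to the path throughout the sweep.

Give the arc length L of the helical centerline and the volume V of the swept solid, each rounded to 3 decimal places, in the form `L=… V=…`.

L=578.464 V=2839.530

2πR = 2π·28 = 175.929189
per-turn = √(175.929189² + 27²) = √(30951.0794 + 729) = √31680.0794 = 177.988987
L = 3.25 × 177.988987 = 578.464207
V = π·1.25² × L = 4.908739 × 578.464207 = 2839.529536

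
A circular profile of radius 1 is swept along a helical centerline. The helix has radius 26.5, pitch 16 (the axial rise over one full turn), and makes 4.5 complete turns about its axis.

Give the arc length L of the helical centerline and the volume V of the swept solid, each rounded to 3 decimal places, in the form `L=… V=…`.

2πR = 2π·26.5 = 166.504411
per-turn = √(166.504411² + 16²) = √(27723.7188 + 256) = √27979.7188 = 167.271393
L = 4.5 × 167.271393 = 752.721266
V = π·1² × L = 3.141593 × 752.721266 = 2364.743601

L=752.721 V=2364.744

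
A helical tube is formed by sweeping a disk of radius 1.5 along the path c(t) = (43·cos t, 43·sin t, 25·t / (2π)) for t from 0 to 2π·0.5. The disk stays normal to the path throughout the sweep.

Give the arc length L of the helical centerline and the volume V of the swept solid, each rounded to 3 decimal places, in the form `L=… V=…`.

L=135.666 V=958.963

2πR = 2π·43 = 270.176968
per-turn = √(270.176968² + 25²) = √(72995.5942 + 625) = √73620.5942 = 271.331152
L = 0.5 × 271.331152 = 135.665576
V = π·1.5² × L = 7.068583 × 135.665576 = 958.963449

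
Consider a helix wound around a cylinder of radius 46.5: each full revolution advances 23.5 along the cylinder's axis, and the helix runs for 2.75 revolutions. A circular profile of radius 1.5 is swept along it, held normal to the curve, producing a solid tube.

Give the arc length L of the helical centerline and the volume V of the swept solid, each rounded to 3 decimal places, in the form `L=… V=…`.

2πR = 2π·46.5 = 292.168117
per-turn = √(292.168117² + 23.5²) = √(85362.2085 + 552.25) = √85914.4585 = 293.111683
L = 2.75 × 293.111683 = 806.057127
V = π·1.5² × L = 7.068583 × 806.057127 = 5697.682085

L=806.057 V=5697.682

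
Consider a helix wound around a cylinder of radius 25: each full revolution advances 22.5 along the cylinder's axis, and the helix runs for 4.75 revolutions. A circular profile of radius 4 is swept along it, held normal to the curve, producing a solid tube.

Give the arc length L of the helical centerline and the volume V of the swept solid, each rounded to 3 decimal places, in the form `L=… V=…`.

2πR = 2π·25 = 157.079633
per-turn = √(157.079633² + 22.5²) = √(24674.0110 + 506.25) = √25180.2610 = 158.682894
L = 4.75 × 158.682894 = 753.743749
V = π·4² × L = 50.265482 × 753.743749 = 37887.293183

L=753.744 V=37887.293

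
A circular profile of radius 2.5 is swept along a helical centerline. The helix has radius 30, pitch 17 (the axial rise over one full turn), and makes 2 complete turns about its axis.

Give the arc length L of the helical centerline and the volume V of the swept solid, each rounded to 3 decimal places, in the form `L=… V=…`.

2πR = 2π·30 = 188.495559
per-turn = √(188.495559² + 17²) = √(35530.5758 + 289) = √35819.5758 = 189.260603
L = 2 × 189.260603 = 378.521206
V = π·2.5² × L = 19.634954 × 378.521206 = 7432.246500

L=378.521 V=7432.246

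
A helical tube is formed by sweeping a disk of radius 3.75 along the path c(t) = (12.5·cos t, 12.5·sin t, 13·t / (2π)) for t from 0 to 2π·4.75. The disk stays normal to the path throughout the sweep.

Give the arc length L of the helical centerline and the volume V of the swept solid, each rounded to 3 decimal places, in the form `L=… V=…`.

L=378.140 V=16705.716

2πR = 2π·12.5 = 78.539816
per-turn = √(78.539816² + 13²) = √(6168.5028 + 169) = √6337.5028 = 79.608434
L = 4.75 × 79.608434 = 378.140061
V = π·3.75² × L = 44.178647 × 378.140061 = 16705.716159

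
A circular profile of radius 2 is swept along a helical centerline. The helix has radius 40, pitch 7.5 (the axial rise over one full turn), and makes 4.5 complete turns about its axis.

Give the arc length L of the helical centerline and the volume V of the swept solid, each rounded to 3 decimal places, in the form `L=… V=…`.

2πR = 2π·40 = 251.327412
per-turn = √(251.327412² + 7.5²) = √(63165.4682 + 56.25) = √63221.7182 = 251.439293
L = 4.5 × 251.439293 = 1131.476819
V = π·2² × L = 12.566371 × 1131.476819 = 14218.557054

L=1131.477 V=14218.557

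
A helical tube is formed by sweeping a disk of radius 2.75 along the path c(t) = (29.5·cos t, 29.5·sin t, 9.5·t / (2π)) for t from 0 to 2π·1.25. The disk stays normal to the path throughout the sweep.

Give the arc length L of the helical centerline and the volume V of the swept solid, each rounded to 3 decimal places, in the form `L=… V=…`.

L=231.997 V=5511.843

2πR = 2π·29.5 = 185.353967
per-turn = √(185.353967² + 9.5²) = √(34356.0929 + 90.25) = √34446.3429 = 185.597260
L = 1.25 × 185.597260 = 231.996575
V = π·2.75² × L = 23.758294 × 231.996575 = 5511.842939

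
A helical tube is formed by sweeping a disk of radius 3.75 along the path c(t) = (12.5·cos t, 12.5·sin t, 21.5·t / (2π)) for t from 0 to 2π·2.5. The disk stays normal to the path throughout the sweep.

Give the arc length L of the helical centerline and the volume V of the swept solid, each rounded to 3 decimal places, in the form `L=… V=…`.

L=203.574 V=8993.606

2πR = 2π·12.5 = 78.539816
per-turn = √(78.539816² + 21.5²) = √(6168.5028 + 462.25) = √6630.7528 = 81.429434
L = 2.5 × 81.429434 = 203.573585
V = π·3.75² × L = 44.178647 × 203.573585 = 8993.605507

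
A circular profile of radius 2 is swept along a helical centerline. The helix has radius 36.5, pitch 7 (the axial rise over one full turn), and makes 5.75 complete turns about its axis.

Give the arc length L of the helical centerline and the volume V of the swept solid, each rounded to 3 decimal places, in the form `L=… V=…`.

2πR = 2π·36.5 = 229.336264
per-turn = √(229.336264² + 7²) = √(52595.1219 + 49) = √52644.1219 = 229.443069
L = 5.75 × 229.443069 = 1319.297646
V = π·2² × L = 12.566371 × 1319.297646 = 16578.783170

L=1319.298 V=16578.783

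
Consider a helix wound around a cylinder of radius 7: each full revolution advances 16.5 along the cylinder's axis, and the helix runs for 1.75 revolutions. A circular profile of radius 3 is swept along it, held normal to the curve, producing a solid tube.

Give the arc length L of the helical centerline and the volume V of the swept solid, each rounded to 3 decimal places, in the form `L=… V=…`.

2πR = 2π·7 = 43.982297
per-turn = √(43.982297² + 16.5²) = √(1934.4425 + 272.25) = √2206.6925 = 46.975445
L = 1.75 × 46.975445 = 82.207029
V = π·3² × L = 28.274334 × 82.207029 = 2324.348994

L=82.207 V=2324.349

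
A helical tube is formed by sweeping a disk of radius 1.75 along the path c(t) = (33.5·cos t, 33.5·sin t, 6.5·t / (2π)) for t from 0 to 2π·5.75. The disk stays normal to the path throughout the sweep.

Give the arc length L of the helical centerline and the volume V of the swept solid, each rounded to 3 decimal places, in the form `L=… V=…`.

2πR = 2π·33.5 = 210.486708
per-turn = √(210.486708² + 6.5²) = √(44304.6542 + 42.25) = √44346.9042 = 210.587047
L = 5.75 × 210.587047 = 1210.875517
V = π·1.75² × L = 9.621128 × 1210.875517 = 11649.987742

L=1210.876 V=11649.988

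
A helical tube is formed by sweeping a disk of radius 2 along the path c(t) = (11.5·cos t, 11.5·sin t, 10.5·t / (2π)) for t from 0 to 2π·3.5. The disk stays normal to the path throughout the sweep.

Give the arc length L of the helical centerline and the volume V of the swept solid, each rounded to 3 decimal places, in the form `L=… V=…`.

L=255.554 V=3211.392

2πR = 2π·11.5 = 72.256631
per-turn = √(72.256631² + 10.5²) = √(5221.0207 + 110.25) = √5331.2707 = 73.015551
L = 3.5 × 73.015551 = 255.554429
V = π·2² × L = 12.566371 × 255.554429 = 3211.391673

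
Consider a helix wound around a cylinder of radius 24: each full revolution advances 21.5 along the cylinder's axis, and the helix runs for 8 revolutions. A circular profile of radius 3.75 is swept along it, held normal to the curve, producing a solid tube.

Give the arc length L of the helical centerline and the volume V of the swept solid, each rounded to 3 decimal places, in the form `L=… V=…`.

L=1218.571 V=53834.838

2πR = 2π·24 = 150.796447
per-turn = √(150.796447² + 21.5²) = √(22739.5685 + 462.25) = √23201.8185 = 152.321432
L = 8 × 152.321432 = 1218.571453
V = π·3.75² × L = 44.178647 × 1218.571453 = 53834.837699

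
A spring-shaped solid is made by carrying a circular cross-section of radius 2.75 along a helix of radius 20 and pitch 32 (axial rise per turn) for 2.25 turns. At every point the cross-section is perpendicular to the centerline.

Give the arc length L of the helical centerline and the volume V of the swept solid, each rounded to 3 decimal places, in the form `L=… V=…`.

2πR = 2π·20 = 125.663706
per-turn = √(125.663706² + 32²) = √(15791.3670 + 1024) = √16815.3670 = 129.674080
L = 2.25 × 129.674080 = 291.766680
V = π·2.75² × L = 23.758294 × 291.766680 = 6931.878696

L=291.767 V=6931.879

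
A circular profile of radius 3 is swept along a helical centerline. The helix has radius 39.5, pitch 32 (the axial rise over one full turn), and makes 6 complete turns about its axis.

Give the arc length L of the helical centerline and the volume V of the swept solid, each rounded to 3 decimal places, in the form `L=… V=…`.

2πR = 2π·39.5 = 248.185820
per-turn = √(248.185820² + 32²) = √(61596.2011 + 1024) = √62620.2011 = 250.240287
L = 6 × 250.240287 = 1501.441720
V = π·3² × L = 28.274334 × 1501.441720 = 42452.264495

L=1501.442 V=42452.264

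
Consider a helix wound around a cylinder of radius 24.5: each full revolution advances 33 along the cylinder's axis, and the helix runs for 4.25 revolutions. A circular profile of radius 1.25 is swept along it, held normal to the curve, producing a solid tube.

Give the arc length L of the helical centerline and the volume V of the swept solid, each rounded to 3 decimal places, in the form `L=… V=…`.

2πR = 2π·24.5 = 153.938040
per-turn = √(153.938040² + 33²) = √(23696.9202 + 1089) = √24785.9202 = 157.435448
L = 4.25 × 157.435448 = 669.100652
V = π·1.25² × L = 4.908739 × 669.100652 = 3284.440147

L=669.101 V=3284.440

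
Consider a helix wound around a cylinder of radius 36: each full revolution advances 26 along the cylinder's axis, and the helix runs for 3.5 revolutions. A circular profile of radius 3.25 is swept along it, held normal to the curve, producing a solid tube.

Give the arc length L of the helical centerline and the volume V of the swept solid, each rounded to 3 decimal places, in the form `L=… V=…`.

L=796.894 V=26443.398

2πR = 2π·36 = 226.194671
per-turn = √(226.194671² + 26²) = √(51164.0292 + 676) = √51840.0292 = 227.684056
L = 3.5 × 227.684056 = 796.894195
V = π·3.25² × L = 33.183072 × 796.894195 = 26443.397768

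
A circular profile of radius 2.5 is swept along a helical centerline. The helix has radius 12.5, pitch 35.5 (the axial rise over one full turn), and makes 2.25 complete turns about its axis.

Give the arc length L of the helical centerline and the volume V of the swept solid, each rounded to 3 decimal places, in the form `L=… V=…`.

L=193.928 V=3807.767

2πR = 2π·12.5 = 78.539816
per-turn = √(78.539816² + 35.5²) = √(6168.5028 + 1260.25) = √7428.7528 = 86.190213
L = 2.25 × 86.190213 = 193.927978
V = π·2.5² × L = 19.634954 × 193.927978 = 3807.766951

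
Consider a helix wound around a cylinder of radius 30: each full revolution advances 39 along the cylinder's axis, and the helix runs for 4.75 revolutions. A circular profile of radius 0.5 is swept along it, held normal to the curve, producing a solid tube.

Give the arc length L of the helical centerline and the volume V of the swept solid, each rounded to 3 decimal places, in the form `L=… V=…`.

2πR = 2π·30 = 188.495559
per-turn = √(188.495559² + 39²) = √(35530.5758 + 1521) = √37051.5758 = 192.487859
L = 4.75 × 192.487859 = 914.317330
V = π·0.5² × L = 0.785398 × 914.317330 = 718.103152

L=914.317 V=718.103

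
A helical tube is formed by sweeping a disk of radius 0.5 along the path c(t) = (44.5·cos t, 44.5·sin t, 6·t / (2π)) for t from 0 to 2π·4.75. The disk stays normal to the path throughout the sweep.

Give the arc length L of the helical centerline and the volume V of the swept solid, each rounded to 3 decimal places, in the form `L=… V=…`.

2πR = 2π·44.5 = 279.601746
per-turn = √(279.601746² + 6²) = √(78177.1365 + 36) = √78213.1365 = 279.666116
L = 4.75 × 279.666116 = 1328.414051
V = π·0.5² × L = 0.785398 × 1328.414051 = 1043.333956

L=1328.414 V=1043.334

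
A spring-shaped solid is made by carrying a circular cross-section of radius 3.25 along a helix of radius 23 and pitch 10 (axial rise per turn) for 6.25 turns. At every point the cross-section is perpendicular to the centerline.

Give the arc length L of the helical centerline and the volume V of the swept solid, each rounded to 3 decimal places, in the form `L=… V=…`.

L=905.368 V=30042.883

2πR = 2π·23 = 144.513262
per-turn = √(144.513262² + 10²) = √(20884.0829 + 100) = √20984.0829 = 144.858838
L = 6.25 × 144.858838 = 905.367737
V = π·3.25² × L = 33.183072 × 905.367737 = 30042.883161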